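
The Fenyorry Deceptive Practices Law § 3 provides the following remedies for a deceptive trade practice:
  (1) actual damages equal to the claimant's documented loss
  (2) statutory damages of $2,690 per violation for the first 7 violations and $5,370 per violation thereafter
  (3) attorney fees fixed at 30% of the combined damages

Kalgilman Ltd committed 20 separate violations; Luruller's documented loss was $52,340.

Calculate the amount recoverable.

First 7 violations: 7 × $2,690 = $18,830
Remaining violations: (20 − 7) × $5,370 = $69,810
Statutory damages: $18,830 + $69,810 = $88,640
Combined damages: $52,340 + $88,640 = $140,980
Attorney fees: 30% of $140,980 = $42,294
Total recovery: $140,980 + $42,294 = $183,274

$183,274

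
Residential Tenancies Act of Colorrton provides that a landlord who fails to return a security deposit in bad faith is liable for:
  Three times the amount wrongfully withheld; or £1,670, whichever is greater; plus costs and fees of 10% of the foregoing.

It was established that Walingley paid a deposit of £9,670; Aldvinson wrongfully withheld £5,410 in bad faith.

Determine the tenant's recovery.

£17,853

Trebled: 3 × £5,410 = £16,230
Minimum £1,670: £16,230 meets the minimum, no increase.
Costs and fees: 10% of £16,230 = £1,623
Total recovery: £16,230 + £1,623 = £17,853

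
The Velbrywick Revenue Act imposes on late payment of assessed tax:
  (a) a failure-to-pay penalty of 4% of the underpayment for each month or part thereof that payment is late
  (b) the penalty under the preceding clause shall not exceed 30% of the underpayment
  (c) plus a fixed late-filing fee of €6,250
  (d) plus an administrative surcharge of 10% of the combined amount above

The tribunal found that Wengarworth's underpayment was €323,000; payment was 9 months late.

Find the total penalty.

€113,465

Accrued rate: 4% × 9 = 36%, capped at 30% → 30%
Failure-to-pay penalty: 30% of €323,000 = €96,900
Penalty before surcharge: €96,900 + €6,250 = €103,150
Administrative surcharge: 10% of €103,150 = €10,315
Total penalty: €103,150 + €10,315 = €113,465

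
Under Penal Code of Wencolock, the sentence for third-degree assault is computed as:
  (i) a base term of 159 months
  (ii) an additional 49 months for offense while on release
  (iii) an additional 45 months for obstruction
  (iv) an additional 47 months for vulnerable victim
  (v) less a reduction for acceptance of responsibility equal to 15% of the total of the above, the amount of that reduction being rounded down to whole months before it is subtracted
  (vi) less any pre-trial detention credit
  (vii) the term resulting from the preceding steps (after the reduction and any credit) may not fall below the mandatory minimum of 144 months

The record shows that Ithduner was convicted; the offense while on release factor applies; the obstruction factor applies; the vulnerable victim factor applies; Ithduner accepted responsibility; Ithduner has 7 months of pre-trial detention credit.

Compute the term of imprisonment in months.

Offense while on release enhancement: +49 months
Obstruction enhancement: +45 months
Vulnerable victim enhancement: +47 months
Adjusted term: 159 months + 49 months + 45 months + 47 months = 300 months
Acceptance of responsibility reduction: 15% of 300 months = 45 months (rounded down)
After reduction: 300 − 45 = 255 months
Less pre-trial detention credit: 255 months − 7 months = 248 months
Minimum 144 months: 248 months meets the minimum, no increase.

248 months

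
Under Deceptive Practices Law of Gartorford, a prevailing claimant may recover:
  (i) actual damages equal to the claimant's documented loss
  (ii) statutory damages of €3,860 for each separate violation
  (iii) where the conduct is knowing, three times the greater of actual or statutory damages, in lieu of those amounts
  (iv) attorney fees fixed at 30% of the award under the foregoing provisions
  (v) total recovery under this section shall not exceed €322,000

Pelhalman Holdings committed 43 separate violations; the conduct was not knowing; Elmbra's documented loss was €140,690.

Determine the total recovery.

Total recovery: €322,000

Statutory damages: 43 × €3,860 = €165,980
Conduct not knowing: the in-lieu enhancement does not apply.
Actual plus statutory damages: €140,690 + €165,980 = €306,670
Attorney fees: 30% of €306,670 = €92,001
Total before cap: €306,670 + €92,001 = €398,671
Cap at €322,000: €398,671 exceeds the cap → €322,000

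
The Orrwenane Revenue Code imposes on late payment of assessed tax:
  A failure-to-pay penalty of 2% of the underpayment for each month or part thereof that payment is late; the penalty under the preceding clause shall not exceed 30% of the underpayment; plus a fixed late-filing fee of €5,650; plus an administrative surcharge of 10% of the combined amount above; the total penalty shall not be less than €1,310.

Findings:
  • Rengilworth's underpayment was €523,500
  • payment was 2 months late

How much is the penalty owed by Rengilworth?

Accrued rate: 2% × 2 = 4%, capped at 30% → 4%
Failure-to-pay penalty: 4% of €523,500 = €20,940
Penalty before surcharge: €20,940 + €5,650 = €26,590
Administrative surcharge: 10% of €26,590 = €2,659
Total penalty: €26,590 + €2,659 = €29,249
Minimum €1,310: €29,249 meets the minimum, no increase.

€29,249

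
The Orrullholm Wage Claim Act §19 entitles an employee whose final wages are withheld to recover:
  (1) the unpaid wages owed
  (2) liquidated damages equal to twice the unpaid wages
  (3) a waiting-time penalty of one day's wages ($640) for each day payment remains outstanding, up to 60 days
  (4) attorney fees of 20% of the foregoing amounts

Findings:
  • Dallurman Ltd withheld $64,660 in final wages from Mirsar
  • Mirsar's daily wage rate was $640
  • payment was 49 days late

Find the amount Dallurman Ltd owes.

$270,408

Doubled: 2 × $64,660 = $129,320
Penalty days: min(49, 60) = 49
Waiting-time penalty: 49 × $640 = $31,360
Subtotal: $64,660 + $129,320 + $31,360 = $225,340
Attorney fees: 20% of $225,340 = $45,068
Total award: $225,340 + $45,068 = $270,408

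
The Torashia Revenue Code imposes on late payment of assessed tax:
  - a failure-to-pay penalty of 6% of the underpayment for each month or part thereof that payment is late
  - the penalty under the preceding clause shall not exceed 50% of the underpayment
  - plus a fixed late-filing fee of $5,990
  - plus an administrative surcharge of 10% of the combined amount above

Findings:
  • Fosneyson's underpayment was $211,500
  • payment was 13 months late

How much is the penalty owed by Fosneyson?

Penalty: $122,914

Accrued rate: 6% × 13 = 78%, capped at 50% → 50%
Failure-to-pay penalty: 50% of $211,500 = $105,750
Penalty before surcharge: $105,750 + $5,990 = $111,740
Administrative surcharge: 10% of $111,740 = $11,174
Total penalty: $111,740 + $11,174 = $122,914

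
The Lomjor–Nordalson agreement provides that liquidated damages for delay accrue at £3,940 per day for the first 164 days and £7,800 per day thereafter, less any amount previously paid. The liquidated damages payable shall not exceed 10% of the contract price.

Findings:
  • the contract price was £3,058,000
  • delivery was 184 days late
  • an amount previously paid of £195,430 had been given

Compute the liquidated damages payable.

First 164 days: 164 × £3,940 = £646,160
Remaining days: (184 − 164) × £7,800 = £156,000
Accrued per-day damages: £646,160 + £156,000 = £802,160
Less amount previously paid: £802,160 − £195,430 = £606,730
Cap: 10% of £3,058,000 = £305,800
Cap at £305,800: £606,730 exceeds the cap → £305,800

£305,800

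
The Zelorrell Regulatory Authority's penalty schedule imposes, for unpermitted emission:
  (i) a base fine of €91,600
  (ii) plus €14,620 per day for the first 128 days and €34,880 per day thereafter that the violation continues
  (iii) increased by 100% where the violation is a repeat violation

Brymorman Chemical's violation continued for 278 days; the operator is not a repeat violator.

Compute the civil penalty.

First 128 days: 128 × €14,620 = €1,871,360
Remaining days: (278 − 128) × €34,880 = €5,232,000
Per-day component: €1,871,360 + €5,232,000 = €7,103,360
Base plus per-day: €91,600 + €7,103,360 = €7,194,960
The operator is not a repeat violator: no 100% increase.

€7,194,960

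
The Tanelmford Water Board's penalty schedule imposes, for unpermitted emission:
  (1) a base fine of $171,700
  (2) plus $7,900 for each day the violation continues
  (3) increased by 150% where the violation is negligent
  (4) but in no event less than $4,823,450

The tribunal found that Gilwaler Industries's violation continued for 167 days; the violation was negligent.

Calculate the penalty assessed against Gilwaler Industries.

Per-day component: 167 × $7,900 = $1,319,300
Base plus per-day: $171,700 + $1,319,300 = $1,491,000
Enhancement: 150% of $1,491,000 = $2,236,500
Enhanced fine: $1,491,000 + $2,236,500 = $3,727,500
Minimum $4,823,450: $3,727,500 is below the minimum → $4,823,450

$4,823,450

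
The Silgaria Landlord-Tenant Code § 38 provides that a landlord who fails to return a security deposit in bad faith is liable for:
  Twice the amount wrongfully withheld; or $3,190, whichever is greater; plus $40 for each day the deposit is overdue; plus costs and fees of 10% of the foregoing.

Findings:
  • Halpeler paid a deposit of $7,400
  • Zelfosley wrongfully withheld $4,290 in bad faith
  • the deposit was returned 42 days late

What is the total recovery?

$11,286

Doubled: 2 × $4,290 = $8,580
Minimum $3,190: $8,580 meets the minimum, no increase.
Late-return penalty: 42 × $40 = $1,680
Damages plus late penalty: $8,580 + $1,680 = $10,260
Costs and fees: 10% of $10,260 = $1,026
Total recovery: $10,260 + $1,026 = $11,286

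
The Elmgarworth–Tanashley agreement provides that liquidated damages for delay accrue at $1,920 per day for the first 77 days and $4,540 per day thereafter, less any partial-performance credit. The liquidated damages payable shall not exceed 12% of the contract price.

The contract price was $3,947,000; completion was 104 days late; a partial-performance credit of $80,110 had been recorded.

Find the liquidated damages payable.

$190,310

First 77 days: 77 × $1,920 = $147,840
Remaining days: (104 − 77) × $4,540 = $122,580
Accrued per-day damages: $147,840 + $122,580 = $270,420
Less partial-performance credit: $270,420 − $80,110 = $190,310
Cap: 12% of $3,947,000 = $473,640
Cap at $473,640: $190,310 is within the cap, no reduction.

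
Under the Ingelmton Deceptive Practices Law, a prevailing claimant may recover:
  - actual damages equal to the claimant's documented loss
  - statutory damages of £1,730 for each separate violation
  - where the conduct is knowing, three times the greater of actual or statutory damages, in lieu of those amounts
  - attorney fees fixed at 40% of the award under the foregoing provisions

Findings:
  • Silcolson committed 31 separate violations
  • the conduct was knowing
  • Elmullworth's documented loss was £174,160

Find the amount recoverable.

Statutory damages: 31 × £1,730 = £53,630
Greater of actual damages (£174,160) or statutory damages (£53,630): £174,160
Trebled: 3 × £174,160 = £522,480
Attorney fees: 40% of £522,480 = £208,992
Total recovery: £522,480 + £208,992 = £731,472

£731,472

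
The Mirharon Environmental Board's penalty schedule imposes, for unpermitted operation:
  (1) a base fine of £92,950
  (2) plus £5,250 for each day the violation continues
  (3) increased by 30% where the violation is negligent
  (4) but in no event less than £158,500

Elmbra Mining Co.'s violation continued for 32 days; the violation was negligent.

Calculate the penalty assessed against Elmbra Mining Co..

Civil penalty: £339,235

Per-day component: 32 × £5,250 = £168,000
Base plus per-day: £92,950 + £168,000 = £260,950
Enhancement: 30% of £260,950 = £78,285
Enhanced fine: £260,950 + £78,285 = £339,235
Minimum £158,500: £339,235 meets the minimum, no increase.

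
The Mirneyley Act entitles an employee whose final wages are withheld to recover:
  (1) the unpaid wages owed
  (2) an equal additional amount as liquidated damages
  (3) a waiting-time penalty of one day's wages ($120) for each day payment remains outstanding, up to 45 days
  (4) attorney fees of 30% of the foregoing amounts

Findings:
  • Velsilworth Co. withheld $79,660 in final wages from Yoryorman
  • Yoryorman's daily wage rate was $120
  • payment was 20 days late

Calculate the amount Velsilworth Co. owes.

Liquidated damages (equal amount): $79,660
Penalty days: min(20, 45) = 20
Waiting-time penalty: 20 × $120 = $2,400
Subtotal: $79,660 + $79,660 + $2,400 = $161,720
Attorney fees: 30% of $161,720 = $48,516
Total award: $161,720 + $48,516 = $210,236

$210,236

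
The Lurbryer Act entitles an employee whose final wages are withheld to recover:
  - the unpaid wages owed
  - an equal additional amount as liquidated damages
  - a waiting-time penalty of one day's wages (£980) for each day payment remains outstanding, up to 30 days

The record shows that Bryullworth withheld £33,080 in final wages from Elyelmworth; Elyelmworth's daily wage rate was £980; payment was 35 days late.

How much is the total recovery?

£95,560

Liquidated damages (equal amount): £33,080
Penalty days: min(35, 30) = 30
Waiting-time penalty: 30 × £980 = £29,400
Total award: £33,080 + £33,080 + £29,400 = £95,560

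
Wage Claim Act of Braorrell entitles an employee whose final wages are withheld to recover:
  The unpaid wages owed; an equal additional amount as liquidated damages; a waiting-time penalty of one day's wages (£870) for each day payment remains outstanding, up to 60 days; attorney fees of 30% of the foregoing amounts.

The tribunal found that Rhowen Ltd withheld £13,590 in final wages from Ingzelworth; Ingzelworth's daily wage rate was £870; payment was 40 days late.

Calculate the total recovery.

Liquidated damages (equal amount): £13,590
Penalty days: min(40, 60) = 40
Waiting-time penalty: 40 × £870 = £34,800
Subtotal: £13,590 + £13,590 + £34,800 = £61,980
Attorney fees: 30% of £61,980 = £18,594
Total award: £61,980 + £18,594 = £80,574

£80,574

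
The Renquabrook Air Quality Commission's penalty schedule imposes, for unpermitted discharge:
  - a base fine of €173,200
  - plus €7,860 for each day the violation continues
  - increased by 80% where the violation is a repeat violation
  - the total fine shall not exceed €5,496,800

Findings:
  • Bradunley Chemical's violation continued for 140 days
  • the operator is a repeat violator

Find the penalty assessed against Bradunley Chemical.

Per-day component: 140 × €7,860 = €1,100,400
Base plus per-day: €173,200 + €1,100,400 = €1,273,600
Enhancement: 80% of €1,273,600 = €1,018,880
Enhanced fine: €1,273,600 + €1,018,880 = €2,292,480
Cap at €5,496,800: €2,292,480 is within the cap, no reduction.

Civil penalty: €2,292,480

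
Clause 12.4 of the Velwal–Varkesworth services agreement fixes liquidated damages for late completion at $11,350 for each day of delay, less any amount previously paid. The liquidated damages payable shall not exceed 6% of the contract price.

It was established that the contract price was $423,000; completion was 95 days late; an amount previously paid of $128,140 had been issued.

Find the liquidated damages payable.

$25,380

Per-day damages: 95 × $11,350 = $1,078,250
Less amount previously paid: $1,078,250 − $128,140 = $950,110
Cap: 6% of $423,000 = $25,380
Cap at $25,380: $950,110 exceeds the cap → $25,380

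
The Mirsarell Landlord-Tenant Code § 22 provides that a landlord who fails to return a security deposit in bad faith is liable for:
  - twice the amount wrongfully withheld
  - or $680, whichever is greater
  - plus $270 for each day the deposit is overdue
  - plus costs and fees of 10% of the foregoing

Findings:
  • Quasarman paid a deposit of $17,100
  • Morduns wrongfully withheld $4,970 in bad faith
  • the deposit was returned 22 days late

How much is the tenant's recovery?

$17,468

Doubled: 2 × $4,970 = $9,940
Minimum $680: $9,940 meets the minimum, no increase.
Late-return penalty: 22 × $270 = $5,940
Damages plus late penalty: $9,940 + $5,940 = $15,880
Costs and fees: 10% of $15,880 = $1,588
Total recovery: $15,880 + $1,588 = $17,468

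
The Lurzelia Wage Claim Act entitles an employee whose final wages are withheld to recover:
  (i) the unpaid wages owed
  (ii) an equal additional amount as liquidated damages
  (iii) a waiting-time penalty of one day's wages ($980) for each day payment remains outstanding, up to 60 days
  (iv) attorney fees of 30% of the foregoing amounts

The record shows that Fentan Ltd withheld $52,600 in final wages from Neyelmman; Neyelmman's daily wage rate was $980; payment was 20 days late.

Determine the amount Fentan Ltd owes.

$162,240

Liquidated damages (equal amount): $52,600
Penalty days: min(20, 60) = 20
Waiting-time penalty: 20 × $980 = $19,600
Subtotal: $52,600 + $52,600 + $19,600 = $124,800
Attorney fees: 30% of $124,800 = $37,440
Total award: $124,800 + $37,440 = $162,240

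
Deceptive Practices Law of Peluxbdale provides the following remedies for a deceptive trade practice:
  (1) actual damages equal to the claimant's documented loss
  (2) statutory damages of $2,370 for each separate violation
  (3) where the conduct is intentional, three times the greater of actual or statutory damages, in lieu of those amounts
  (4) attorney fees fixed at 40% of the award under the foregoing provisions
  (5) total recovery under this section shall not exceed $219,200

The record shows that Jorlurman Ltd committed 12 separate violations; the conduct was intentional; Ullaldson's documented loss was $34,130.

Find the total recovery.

$143,346

Statutory damages: 12 × $2,370 = $28,440
Greater of actual damages ($34,130) or statutory damages ($28,440): $34,130
Trebled: 3 × $34,130 = $102,390
Attorney fees: 40% of $102,390 = $40,956
Total before cap: $102,390 + $40,956 = $143,346
Cap at $219,200: $143,346 is within the cap, no reduction.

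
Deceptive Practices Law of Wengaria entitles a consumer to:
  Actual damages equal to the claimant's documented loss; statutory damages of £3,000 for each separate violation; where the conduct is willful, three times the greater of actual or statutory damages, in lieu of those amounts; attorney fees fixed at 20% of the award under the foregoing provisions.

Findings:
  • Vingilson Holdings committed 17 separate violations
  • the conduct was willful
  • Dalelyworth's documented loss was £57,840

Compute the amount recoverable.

Statutory damages: 17 × £3,000 = £51,000
Greater of actual damages (£57,840) or statutory damages (£51,000): £57,840
Trebled: 3 × £57,840 = £173,520
Attorney fees: 20% of £173,520 = £34,704
Total recovery: £173,520 + £34,704 = £208,224

£208,224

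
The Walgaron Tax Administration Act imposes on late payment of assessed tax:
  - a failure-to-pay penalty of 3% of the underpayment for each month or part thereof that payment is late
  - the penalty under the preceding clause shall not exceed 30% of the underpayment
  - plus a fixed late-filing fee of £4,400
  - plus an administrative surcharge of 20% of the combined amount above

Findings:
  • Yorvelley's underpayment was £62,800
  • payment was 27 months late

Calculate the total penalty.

£27,888

Accrued rate: 3% × 27 = 81%, capped at 30% → 30%
Failure-to-pay penalty: 30% of £62,800 = £18,840
Penalty before surcharge: £18,840 + £4,400 = £23,240
Administrative surcharge: 20% of £23,240 = £4,648
Total penalty: £23,240 + £4,648 = £27,888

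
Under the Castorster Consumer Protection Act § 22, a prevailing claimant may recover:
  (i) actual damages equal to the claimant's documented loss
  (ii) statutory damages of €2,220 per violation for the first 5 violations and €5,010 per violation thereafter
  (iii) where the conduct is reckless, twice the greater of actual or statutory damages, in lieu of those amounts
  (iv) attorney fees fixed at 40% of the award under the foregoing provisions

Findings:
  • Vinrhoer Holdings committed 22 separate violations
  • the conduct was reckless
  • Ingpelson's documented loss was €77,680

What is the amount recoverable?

First 5 violations: 5 × €2,220 = €11,100
Remaining violations: (22 − 5) × €5,010 = €85,170
Statutory damages: €11,100 + €85,170 = €96,270
Greater of actual damages (€77,680) or statutory damages (€96,270): €96,270
Doubled: 2 × €96,270 = €192,540
Attorney fees: 40% of €192,540 = €77,016
Total recovery: €192,540 + €77,016 = €269,556

€269,556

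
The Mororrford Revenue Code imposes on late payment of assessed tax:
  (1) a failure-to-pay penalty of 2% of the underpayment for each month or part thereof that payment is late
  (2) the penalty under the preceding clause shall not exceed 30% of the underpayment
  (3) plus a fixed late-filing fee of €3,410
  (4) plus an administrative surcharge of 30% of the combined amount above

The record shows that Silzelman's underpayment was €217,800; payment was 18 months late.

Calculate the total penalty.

Accrued rate: 2% × 18 = 36%, capped at 30% → 30%
Failure-to-pay penalty: 30% of €217,800 = €65,340
Penalty before surcharge: €65,340 + €3,410 = €68,750
Administrative surcharge: 30% of €68,750 = €20,625
Total penalty: €68,750 + €20,625 = €89,375

€89,375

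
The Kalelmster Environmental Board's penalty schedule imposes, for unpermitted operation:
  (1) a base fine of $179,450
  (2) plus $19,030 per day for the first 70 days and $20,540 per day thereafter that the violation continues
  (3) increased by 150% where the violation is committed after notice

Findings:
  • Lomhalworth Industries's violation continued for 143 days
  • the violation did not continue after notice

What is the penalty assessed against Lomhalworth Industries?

$3,010,970

First 70 days: 70 × $19,030 = $1,332,100
Remaining days: (143 − 70) × $20,540 = $1,499,420
Per-day component: $1,332,100 + $1,499,420 = $2,831,520
Base plus per-day: $179,450 + $2,831,520 = $3,010,970
The violation did not continue after notice: no 150% increase.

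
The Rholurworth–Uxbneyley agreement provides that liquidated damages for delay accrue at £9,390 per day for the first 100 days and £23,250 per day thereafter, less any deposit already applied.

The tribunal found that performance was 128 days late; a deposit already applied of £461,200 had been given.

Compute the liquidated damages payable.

First 100 days: 100 × £9,390 = £939,000
Remaining days: (128 − 100) × £23,250 = £651,000
Accrued per-day damages: £939,000 + £651,000 = £1,590,000
Less deposit already applied: £1,590,000 − £461,200 = £1,128,800

Liquidated damages: £1,128,800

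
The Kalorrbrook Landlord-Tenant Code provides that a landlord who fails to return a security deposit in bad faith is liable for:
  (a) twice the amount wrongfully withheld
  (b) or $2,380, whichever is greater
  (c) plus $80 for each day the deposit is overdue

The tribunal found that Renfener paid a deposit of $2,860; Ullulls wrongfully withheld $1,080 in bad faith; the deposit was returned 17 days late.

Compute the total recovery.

Doubled: 2 × $1,080 = $2,160
Minimum $2,380: $2,160 is below the minimum → $2,380
Late-return penalty: 17 × $80 = $1,360
Damages plus late penalty: $2,380 + $1,360 = $3,740

$3,740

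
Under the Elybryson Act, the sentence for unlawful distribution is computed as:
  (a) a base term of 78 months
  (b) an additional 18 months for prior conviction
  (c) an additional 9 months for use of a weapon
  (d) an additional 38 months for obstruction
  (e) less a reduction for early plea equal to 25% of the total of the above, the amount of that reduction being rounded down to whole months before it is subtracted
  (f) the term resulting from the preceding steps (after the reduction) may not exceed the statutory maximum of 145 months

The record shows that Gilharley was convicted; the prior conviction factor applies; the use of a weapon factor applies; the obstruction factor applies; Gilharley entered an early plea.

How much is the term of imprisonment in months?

108 months

Prior conviction enhancement: +18 months
Use of a weapon enhancement: +9 months
Obstruction enhancement: +38 months
Adjusted term: 78 months + 18 months + 9 months + 38 months = 143 months
Early plea reduction: 25% of 143 months = 35 months (rounded down)
After reduction: 143 − 35 = 108 months
Cap at 145 months: 108 months is within the cap, no reduction.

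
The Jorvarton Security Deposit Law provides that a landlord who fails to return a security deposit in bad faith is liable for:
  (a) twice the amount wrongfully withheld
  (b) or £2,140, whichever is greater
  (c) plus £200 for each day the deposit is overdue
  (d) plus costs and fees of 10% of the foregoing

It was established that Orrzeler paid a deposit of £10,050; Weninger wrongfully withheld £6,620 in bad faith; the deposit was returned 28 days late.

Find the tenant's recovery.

£20,724

Doubled: 2 × £6,620 = £13,240
Minimum £2,140: £13,240 meets the minimum, no increase.
Late-return penalty: 28 × £200 = £5,600
Damages plus late penalty: £13,240 + £5,600 = £18,840
Costs and fees: 10% of £18,840 = £1,884
Total recovery: £18,840 + £1,884 = £20,724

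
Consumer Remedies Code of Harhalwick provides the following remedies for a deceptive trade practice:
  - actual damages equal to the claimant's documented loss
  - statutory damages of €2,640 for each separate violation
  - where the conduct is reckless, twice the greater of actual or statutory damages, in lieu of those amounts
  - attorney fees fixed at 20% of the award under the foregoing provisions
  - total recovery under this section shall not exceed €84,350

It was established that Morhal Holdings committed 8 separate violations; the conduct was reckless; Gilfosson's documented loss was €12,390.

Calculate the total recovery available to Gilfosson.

€50,688

Statutory damages: 8 × €2,640 = €21,120
Greater of actual damages (€12,390) or statutory damages (€21,120): €21,120
Doubled: 2 × €21,120 = €42,240
Attorney fees: 20% of €42,240 = €8,448
Total before cap: €42,240 + €8,448 = €50,688
Cap at €84,350: €50,688 is within the cap, no reduction.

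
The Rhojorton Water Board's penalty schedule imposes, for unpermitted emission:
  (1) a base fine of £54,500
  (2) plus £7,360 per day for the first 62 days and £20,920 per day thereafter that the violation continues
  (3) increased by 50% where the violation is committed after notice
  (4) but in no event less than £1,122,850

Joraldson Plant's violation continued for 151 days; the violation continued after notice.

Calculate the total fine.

Civil penalty: £3,559,050

First 62 days: 62 × £7,360 = £456,320
Remaining days: (151 − 62) × £20,920 = £1,861,880
Per-day component: £456,320 + £1,861,880 = £2,318,200
Base plus per-day: £54,500 + £2,318,200 = £2,372,700
Enhancement: 50% of £2,372,700 = £1,186,350
Enhanced fine: £2,372,700 + £1,186,350 = £3,559,050
Minimum £1,122,850: £3,559,050 meets the minimum, no increase.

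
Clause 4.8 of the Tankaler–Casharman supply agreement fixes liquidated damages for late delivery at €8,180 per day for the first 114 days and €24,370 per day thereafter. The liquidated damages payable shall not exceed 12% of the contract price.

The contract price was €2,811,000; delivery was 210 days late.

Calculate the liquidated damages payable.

€337,320

First 114 days: 114 × €8,180 = €932,520
Remaining days: (210 − 114) × €24,370 = €2,339,520
Accrued per-day damages: €932,520 + €2,339,520 = €3,272,040
Cap: 12% of €2,811,000 = €337,320
Cap at €337,320: €3,272,040 exceeds the cap → €337,320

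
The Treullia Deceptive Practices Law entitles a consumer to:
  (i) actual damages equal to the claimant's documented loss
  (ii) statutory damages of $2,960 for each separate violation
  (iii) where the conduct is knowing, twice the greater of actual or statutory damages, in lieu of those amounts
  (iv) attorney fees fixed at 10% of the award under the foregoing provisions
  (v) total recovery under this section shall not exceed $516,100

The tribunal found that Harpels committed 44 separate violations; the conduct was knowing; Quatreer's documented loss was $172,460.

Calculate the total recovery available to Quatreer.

Statutory damages: 44 × $2,960 = $130,240
Greater of actual damages ($172,460) or statutory damages ($130,240): $172,460
Doubled: 2 × $172,460 = $344,920
Attorney fees: 10% of $344,920 = $34,492
Total before cap: $344,920 + $34,492 = $379,412
Cap at $516,100: $379,412 is within the cap, no reduction.

$379,412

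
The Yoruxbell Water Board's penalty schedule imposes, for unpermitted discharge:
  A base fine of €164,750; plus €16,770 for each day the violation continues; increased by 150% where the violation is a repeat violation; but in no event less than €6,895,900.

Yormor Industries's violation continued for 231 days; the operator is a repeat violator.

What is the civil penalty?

Per-day component: 231 × €16,770 = €3,873,870
Base plus per-day: €164,750 + €3,873,870 = €4,038,620
Enhancement: 150% of €4,038,620 = €6,057,930
Enhanced fine: €4,038,620 + €6,057,930 = €10,096,550
Minimum €6,895,900: €10,096,550 meets the minimum, no increase.

Civil penalty: €10,096,550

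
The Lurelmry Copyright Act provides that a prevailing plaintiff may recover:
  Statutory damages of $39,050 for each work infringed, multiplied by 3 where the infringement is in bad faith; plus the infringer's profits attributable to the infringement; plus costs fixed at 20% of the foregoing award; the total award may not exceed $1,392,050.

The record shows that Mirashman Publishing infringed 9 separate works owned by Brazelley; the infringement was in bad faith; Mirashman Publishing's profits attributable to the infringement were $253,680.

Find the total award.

$1,392,050

Statutory damages: 9 × $39,050 = $351,450
Trebled: 3 × $351,450 = $1,054,350
Combined award: $1,054,350 + $253,680 = $1,308,030
Costs: 20% of $1,308,030 = $261,606
Award plus costs: $1,308,030 + $261,606 = $1,569,636
Cap at $1,392,050: $1,569,636 exceeds the cap → $1,392,050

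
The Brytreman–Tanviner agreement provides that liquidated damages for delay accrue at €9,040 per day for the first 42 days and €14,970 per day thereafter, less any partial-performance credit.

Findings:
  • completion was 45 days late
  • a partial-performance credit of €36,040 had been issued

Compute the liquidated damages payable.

€388,550

First 42 days: 42 × €9,040 = €379,680
Remaining days: (45 − 42) × €14,970 = €44,910
Accrued per-day damages: €379,680 + €44,910 = €424,590
Less partial-performance credit: €424,590 − €36,040 = €388,550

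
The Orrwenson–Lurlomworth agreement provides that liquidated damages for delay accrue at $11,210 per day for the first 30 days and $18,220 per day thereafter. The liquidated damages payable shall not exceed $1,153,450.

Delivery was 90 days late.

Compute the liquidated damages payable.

$1,153,450

First 30 days: 30 × $11,210 = $336,300
Remaining days: (90 − 30) × $18,220 = $1,093,200
Accrued per-day damages: $336,300 + $1,093,200 = $1,429,500
Cap at $1,153,450: $1,429,500 exceeds the cap → $1,153,450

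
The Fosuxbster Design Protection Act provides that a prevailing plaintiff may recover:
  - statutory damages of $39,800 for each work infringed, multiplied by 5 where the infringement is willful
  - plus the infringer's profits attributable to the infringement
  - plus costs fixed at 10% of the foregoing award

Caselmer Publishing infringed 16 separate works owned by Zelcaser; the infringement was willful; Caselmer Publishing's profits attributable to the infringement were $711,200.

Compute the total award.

Statutory damages: 16 × $39,800 = $636,800
Multiplied by 5: 5 × $636,800 = $3,184,000
Combined award: $3,184,000 + $711,200 = $3,895,200
Costs: 10% of $3,895,200 = $389,520
Award plus costs: $3,895,200 + $389,520 = $4,284,720

Award: $4,284,720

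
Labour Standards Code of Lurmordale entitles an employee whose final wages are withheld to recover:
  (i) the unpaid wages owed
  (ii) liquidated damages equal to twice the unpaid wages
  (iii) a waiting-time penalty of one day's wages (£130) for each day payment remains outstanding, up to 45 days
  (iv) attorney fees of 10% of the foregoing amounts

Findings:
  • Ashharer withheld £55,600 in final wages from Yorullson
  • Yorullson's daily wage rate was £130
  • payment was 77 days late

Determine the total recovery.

£189,915

Doubled: 2 × £55,600 = £111,200
Penalty days: min(77, 45) = 45
Waiting-time penalty: 45 × £130 = £5,850
Subtotal: £55,600 + £111,200 + £5,850 = £172,650
Attorney fees: 10% of £172,650 = £17,265
Total award: £172,650 + £17,265 = £189,915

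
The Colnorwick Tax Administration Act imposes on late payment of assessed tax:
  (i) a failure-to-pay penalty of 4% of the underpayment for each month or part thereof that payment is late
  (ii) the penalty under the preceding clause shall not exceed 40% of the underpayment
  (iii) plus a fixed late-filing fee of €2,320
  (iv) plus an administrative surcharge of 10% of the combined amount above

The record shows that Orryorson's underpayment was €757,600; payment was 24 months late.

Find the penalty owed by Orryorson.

€335,896

Accrued rate: 4% × 24 = 96%, capped at 40% → 40%
Failure-to-pay penalty: 40% of €757,600 = €303,040
Penalty before surcharge: €303,040 + €2,320 = €305,360
Administrative surcharge: 10% of €305,360 = €30,536
Total penalty: €305,360 + €30,536 = €335,896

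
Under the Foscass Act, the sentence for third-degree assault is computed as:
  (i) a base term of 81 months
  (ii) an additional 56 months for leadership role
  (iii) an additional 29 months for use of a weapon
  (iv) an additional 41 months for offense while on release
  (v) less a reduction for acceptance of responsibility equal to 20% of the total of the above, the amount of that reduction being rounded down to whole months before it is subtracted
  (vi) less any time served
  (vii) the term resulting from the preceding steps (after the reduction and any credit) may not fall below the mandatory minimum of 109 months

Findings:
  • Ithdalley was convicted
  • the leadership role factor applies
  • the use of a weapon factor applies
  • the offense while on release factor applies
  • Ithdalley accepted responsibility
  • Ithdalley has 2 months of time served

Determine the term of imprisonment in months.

164 months

Leadership role enhancement: +56 months
Use of a weapon enhancement: +29 months
Offense while on release enhancement: +41 months
Adjusted term: 81 months + 56 months + 29 months + 41 months = 207 months
Acceptance of responsibility reduction: 20% of 207 months = 41 months (rounded down)
After reduction: 207 − 41 = 166 months
Less time served: 166 months − 2 months = 164 months
Minimum 109 months: 164 months meets the minimum, no increase.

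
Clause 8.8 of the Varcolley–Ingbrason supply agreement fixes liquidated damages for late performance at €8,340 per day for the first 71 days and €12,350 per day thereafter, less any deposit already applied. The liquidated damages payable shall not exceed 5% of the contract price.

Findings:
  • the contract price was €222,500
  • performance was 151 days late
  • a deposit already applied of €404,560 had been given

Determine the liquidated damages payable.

€11,125

First 71 days: 71 × €8,340 = €592,140
Remaining days: (151 − 71) × €12,350 = €988,000
Accrued per-day damages: €592,140 + €988,000 = €1,580,140
Less deposit already applied: €1,580,140 − €404,560 = €1,175,580
Cap: 5% of €222,500 = €11,125
Cap at €11,125: €1,175,580 exceeds the cap → €11,125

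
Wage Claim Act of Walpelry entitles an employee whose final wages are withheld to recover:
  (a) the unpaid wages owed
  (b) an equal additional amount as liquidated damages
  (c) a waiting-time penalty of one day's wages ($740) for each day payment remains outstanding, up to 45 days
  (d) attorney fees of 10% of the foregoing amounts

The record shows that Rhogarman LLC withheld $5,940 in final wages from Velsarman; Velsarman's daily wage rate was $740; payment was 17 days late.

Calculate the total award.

$26,906

Liquidated damages (equal amount): $5,940
Penalty days: min(17, 45) = 17
Waiting-time penalty: 17 × $740 = $12,580
Subtotal: $5,940 + $5,940 + $12,580 = $24,460
Attorney fees: 10% of $24,460 = $2,446
Total award: $24,460 + $2,446 = $26,906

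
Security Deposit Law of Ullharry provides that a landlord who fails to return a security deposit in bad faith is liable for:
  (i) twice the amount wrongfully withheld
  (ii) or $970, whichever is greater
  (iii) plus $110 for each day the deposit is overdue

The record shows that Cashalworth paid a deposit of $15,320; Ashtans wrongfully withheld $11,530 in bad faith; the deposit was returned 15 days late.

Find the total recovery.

Doubled: 2 × $11,530 = $23,060
Minimum $970: $23,060 meets the minimum, no increase.
Late-return penalty: 15 × $110 = $1,650
Damages plus late penalty: $23,060 + $1,650 = $24,710

$24,710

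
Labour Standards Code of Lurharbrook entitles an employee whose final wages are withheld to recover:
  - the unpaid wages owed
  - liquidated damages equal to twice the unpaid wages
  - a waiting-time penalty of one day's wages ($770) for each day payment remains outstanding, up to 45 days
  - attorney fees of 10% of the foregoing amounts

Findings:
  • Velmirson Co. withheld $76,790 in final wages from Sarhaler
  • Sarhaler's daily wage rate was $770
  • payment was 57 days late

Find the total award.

Doubled: 2 × $76,790 = $153,580
Penalty days: min(57, 45) = 45
Waiting-time penalty: 45 × $770 = $34,650
Subtotal: $76,790 + $153,580 + $34,650 = $265,020
Attorney fees: 10% of $265,020 = $26,502
Total award: $265,020 + $26,502 = $291,522

$291,522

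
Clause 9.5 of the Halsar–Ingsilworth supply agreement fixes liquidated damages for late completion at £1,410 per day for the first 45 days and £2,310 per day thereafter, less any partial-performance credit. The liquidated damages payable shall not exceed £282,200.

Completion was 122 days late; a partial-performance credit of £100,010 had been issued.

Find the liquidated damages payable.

Liquidated damages: £141,310

First 45 days: 45 × £1,410 = £63,450
Remaining days: (122 − 45) × £2,310 = £177,870
Accrued per-day damages: £63,450 + £177,870 = £241,320
Less partial-performance credit: £241,320 − £100,010 = £141,310
Cap at £282,200: £141,310 is within the cap, no reduction.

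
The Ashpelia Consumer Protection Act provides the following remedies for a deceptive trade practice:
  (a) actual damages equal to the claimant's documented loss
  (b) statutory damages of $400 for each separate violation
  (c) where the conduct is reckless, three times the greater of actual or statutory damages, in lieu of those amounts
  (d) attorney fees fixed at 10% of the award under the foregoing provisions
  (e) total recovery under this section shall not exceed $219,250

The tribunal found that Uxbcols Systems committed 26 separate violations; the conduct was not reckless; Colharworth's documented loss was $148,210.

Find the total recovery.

$174,471

Statutory damages: 26 × $400 = $10,400
Conduct not reckless: the in-lieu enhancement does not apply.
Actual plus statutory damages: $148,210 + $10,400 = $158,610
Attorney fees: 10% of $158,610 = $15,861
Total before cap: $158,610 + $15,861 = $174,471
Cap at $219,250: $174,471 is within the cap, no reduction.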